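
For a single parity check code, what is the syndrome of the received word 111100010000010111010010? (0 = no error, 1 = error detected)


Syndrome = XOR of all bits = 1 XOR 1 XOR 1 XOR 1 XOR 0 XOR 0 XOR 0 XOR 1 XOR 0 XOR 0 XOR 0 XOR 0 XOR 0 XOR 1 XOR 0 XOR 1 XOR 1 XOR 1 XOR 0 XOR 1 XOR 0 XOR 0 XOR 1 XOR 0 = 1

1


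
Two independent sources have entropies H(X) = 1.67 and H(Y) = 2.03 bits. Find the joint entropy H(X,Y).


For independent variables, H(X,Y) = H(X) + H(Y) = 1.67 + 2.03 = 3.7

3.7 bits


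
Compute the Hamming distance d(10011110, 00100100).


Count differing positions: ^ . ^ ^ ^ . ^ . = 5 differences

5


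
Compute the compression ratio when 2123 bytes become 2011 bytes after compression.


Ratio = original / compressed = 2123 / 2011 = 1.0557

1.0557


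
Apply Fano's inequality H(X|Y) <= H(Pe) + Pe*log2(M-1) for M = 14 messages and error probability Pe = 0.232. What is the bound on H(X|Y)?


H(Pe) = -Pe*log2(Pe) - (1-Pe)*log2(1-Pe) = -0.232*log2(0.232) - 0.768*log2(0.768) = 0.489010 + 0.292471 = 0.7815. Pe*log2(M-1) = 0.232*log2(13) = 0.858502. Bound = H(Pe) + Pe*log2(M-1) = 0.489010 + 0.292471 + 0.858502 = 1.64

1.64 bits


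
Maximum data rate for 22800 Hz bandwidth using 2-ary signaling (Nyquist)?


Rate = 2 * B * log2(M) = 2 * 22800 * 1.0 = 45600.0

45600.0 bps


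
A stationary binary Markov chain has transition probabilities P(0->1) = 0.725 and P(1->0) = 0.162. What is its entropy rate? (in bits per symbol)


Stationary distribution: pi_0 = p10/(p01+p10) = 0.1826, pi_1 = 0.8174. Entropy rate H' = pi_0*H(p01) + pi_1*H(p10) = 0.1826*0.8485 + 0.8174*0.6391 = 0.6773

0.6773 bits/symbol


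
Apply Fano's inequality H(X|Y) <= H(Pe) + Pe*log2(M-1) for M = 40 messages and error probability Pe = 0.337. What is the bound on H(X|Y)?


H(Pe) = -Pe*log2(Pe) - (1-Pe)*log2(1-Pe) = -0.337*log2(0.337) - 0.663*log2(0.663) = 0.528813 + 0.393105 = 0.9219. Pe*log2(M-1) = 0.337*log2(39) = 1.781181. Bound = H(Pe) + Pe*log2(M-1) = 0.528813 + 0.393105 + 1.781181 = 2.7031

2.7031 bits


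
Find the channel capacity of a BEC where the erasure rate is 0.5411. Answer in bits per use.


C = 1 - epsilon = 1 - 0.5411 = 0.4589

0.4589 bits


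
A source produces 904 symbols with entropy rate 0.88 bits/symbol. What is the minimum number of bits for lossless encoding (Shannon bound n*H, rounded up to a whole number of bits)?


Minimum bits >= n * H = 904 * 0.88 = 795.52, rounded up to a whole number of bits = 796

796 bits


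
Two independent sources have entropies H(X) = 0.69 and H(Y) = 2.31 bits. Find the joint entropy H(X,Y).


For independent variables, H(X,Y) = H(X) + H(Y) = 0.69 + 2.31 = 3.0

3.0 bits


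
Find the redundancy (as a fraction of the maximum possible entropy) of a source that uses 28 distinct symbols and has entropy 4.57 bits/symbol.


H_max = log2(K) = log2(28) = 4.8074 bits/symbol. Redundancy = 1 - H/H_max = 1 - 4.57/4.8074 = 1 - 0.9506 = 0.0494

0.0494


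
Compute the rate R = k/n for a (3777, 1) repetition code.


Rate = k/n = 1/3777

1/3777


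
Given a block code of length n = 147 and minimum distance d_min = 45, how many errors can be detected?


Detection capability = d_min - 1 = 45 - 1 = 44

44 errors


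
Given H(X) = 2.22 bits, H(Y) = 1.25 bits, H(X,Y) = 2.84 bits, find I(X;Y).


I(X;Y) = H(X) + H(Y) - H(X,Y) = 2.22 + 1.25 - 2.84 = 0.63

0.63 bits


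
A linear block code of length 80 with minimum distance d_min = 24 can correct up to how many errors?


Correction capability = floor((d-1)/2) = floor((24-1)/2) = 11

11 errors


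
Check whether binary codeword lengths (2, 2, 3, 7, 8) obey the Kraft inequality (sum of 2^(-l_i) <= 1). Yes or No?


Kraft sum = sum(2^(-l_i)) = 0.6367, need <= 1. Result: satisfied (a binary prefix-free code with these lengths exists)

Yes


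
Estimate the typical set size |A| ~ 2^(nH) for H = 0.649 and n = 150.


log2|A_typical| = nH = 150 * 0.649 = 97.35, so |A_typical| ~ 2^97.35 = 2.020e+29

2.020e+29


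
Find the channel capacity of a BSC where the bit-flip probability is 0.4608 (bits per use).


H(p) = -p*log2(p) - (1-p)*log2(1-p) = -0.4608*log2(0.4608) - 0.5392*log2(0.5392) = 0.515076 + 0.480485 = 0.9956. C = 1 - H(p) = 1 - 0.9956 = 0.0044

0.0044 bits


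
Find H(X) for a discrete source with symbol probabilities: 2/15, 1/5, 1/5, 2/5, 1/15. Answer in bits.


H = -sum(p_i * log2(p_i)). Terms: -(2/15)*log2(2/15) = 0.387585; -(1/5)*log2(1/5) = 0.464386; -(1/5)*log2(1/5) = 0.464386; -(2/5)*log2(2/5) = 0.528771; -(1/15)*log2(1/15) = 0.260459. H = 0.387585 + 0.464386 + 0.464386 + 0.528771 + 0.260459 = 2.1056

2.1056 bits


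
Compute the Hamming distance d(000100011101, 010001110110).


Count differing positions: . ^ . ^ . ^ ^ . ^ . ^ ^ = 7 differences

7


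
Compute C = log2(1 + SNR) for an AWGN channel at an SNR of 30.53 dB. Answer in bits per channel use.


SNR_linear = 10^(30.53/10) = 1129.7959; C = log2(1 + SNR_linear) = log2(1 + 1129.7959) = 10.1431

10.1431 bits/channel use


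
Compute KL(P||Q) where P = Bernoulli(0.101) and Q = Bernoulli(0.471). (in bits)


KL = p*log2(p/q) + (1-p)*log2((1-p)/(1-q)) = 0.101*log2(0.101/0.471) + 0.899*log2(0.899/0.529) = 0.4634

0.4634 bits


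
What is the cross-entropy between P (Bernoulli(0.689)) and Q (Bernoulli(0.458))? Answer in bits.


H(P,Q) = -p*log2(q) - (1-p)*log2(1-q). -0.689*log2(0.458) = 0.776214; -0.311*log2(0.542) = 0.274811. H(P,Q) = 0.776214 + 0.274811 = 1.051

1.051 bits


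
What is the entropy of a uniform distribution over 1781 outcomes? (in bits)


H = log2(n) = log2(1781) = 10.7985

10.7985 bits


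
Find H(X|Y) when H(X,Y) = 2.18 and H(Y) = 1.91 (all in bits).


H(X|Y) = H(X,Y) - H(Y) = 2.18 - 1.91 = 0.27

0.27 bits


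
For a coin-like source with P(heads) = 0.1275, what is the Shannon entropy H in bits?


H = -p*log2(p) - (1-p)*log2(1-p). -0.1275*log2(0.1275) = 0.378857; -0.8725*log2(0.8725) = 0.171684. H = 0.378857 + 0.171684 = 0.5505

0.5505 bits


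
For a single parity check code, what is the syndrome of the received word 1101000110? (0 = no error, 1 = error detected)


Syndrome = XOR of all bits = 1 XOR 1 XOR 0 XOR 1 XOR 0 XOR 0 XOR 0 XOR 1 XOR 1 XOR 0 = 1

1


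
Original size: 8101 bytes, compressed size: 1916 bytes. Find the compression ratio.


Ratio = original / compressed = 8101 / 1916 = 4.2281

4.2281


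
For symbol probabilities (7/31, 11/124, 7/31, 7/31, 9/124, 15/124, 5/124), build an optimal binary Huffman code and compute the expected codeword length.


Huffman construction (repeatedly merge the two least-probable nodes; each merge adds 1 bit to every symbol beneath it): 5/124 + 9/124 = 7/62; 11/124 + 7/62 = 25/124; 15/124 + 25/124 = 10/31; 7/31 + 7/31 = 14/31; 7/31 + 10/31 = 17/31; 14/31 + 17/31 = 1. Resulting codeword lengths (in the order the probabilities were given): (2, 4, 2, 2, 5, 3, 5). L_avg = sum(p_i * l_i) = 7/31*2 + 11/124*4 + 7/31*2 + 7/31*2 + 9/124*5 + 15/124*3 + 5/124*5 = 327/124 = 2.6371

2.6371 bits


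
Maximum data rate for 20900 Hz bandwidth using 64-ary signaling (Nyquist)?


Rate = 2 * B * log2(M) = 2 * 20900 * 6.0 = 250800.0

250800.0 bps


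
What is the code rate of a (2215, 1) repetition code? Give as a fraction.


Rate = k/n = 1/2215

1/2215


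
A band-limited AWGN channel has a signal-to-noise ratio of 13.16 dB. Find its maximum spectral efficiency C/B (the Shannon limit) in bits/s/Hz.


SNR_linear = 10^(13.16/10) = 20.7014; C/B = log2(1 + SNR_linear) = log2(1 + 20.7014) = 4.4397

4.4397 bits/s/Hz


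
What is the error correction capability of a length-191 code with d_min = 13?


Correction capability = floor((d-1)/2) = floor((13-1)/2) = 6

6 errors


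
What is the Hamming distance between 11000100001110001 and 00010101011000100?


Count differing positions: ^ ^ . ^ . . . ^ . ^ . ^ ^ . ^ . ^ = 9 differences

9


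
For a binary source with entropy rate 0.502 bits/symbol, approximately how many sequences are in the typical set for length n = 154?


log2|A_typical| = nH = 154 * 0.502 = 77.308, so |A_typical| ~ 2^77.308 = 1.871e+23

1.871e+23


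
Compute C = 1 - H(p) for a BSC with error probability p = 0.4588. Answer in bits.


H(p) = -p*log2(p) - (1-p)*log2(1-p) = -0.4588*log2(0.4588) - 0.5412*log2(0.5412) = 0.515720 + 0.479377 = 0.9951. C = 1 - H(p) = 1 - 0.9951 = 0.0049

0.0049 bits


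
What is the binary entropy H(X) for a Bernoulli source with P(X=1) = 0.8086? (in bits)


H = -p*log2(p) - (1-p)*log2(1-p). -0.8086*log2(0.8086) = 0.247837; -0.1914*log2(0.1914) = 0.456554. H = 0.247837 + 0.456554 = 0.7044

0.7044 bits


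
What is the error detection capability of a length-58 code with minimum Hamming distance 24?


Detection capability = d_min - 1 = 24 - 1 = 23

23 errors


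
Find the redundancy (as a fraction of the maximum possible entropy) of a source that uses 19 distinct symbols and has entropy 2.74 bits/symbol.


H_max = log2(K) = log2(19) = 4.2479 bits/symbol. Redundancy = 1 - H/H_max = 1 - 2.74/4.2479 = 1 - 0.645 = 0.355

0.355


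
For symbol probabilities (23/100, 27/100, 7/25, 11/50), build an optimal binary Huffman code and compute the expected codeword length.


Huffman construction (repeatedly merge the two least-probable nodes; each merge adds 1 bit to every symbol beneath it): 11/50 + 23/100 = 9/20; 27/100 + 7/25 = 11/20; 9/20 + 11/20 = 1. Resulting codeword lengths (in the order the probabilities were given): (2, 2, 2, 2). L_avg = sum(p_i * l_i) = 23/100*2 + 27/100*2 + 7/25*2 + 11/50*2 = 2

2.0 bits


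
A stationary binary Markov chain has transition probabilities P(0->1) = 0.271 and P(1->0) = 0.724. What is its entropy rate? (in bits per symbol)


Stationary distribution: pi_0 = p10/(p01+p10) = 0.7276, pi_1 = 0.2724. Entropy rate H' = pi_0*H(p01) + pi_1*H(p10) = 0.7276*0.8429 + 0.2724*0.8499 = 0.8448

0.8448 bits/symbol


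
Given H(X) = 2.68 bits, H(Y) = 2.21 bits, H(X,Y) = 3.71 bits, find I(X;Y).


I(X;Y) = H(X) + H(Y) - H(X,Y) = 2.68 + 2.21 - 3.71 = 1.18

1.18 bits


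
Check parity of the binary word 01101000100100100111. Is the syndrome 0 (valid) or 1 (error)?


Syndrome = XOR of all bits = 0 XOR 1 XOR 1 XOR 0 XOR 1 XOR 0 XOR 0 XOR 0 XOR 1 XOR 0 XOR 0 XOR 1 XOR 0 XOR 0 XOR 1 XOR 0 XOR 0 XOR 1 XOR 1 XOR 1 = 1

1


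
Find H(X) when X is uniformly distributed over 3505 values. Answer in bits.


H = log2(n) = log2(3505) = 11.7752

11.7752 bits


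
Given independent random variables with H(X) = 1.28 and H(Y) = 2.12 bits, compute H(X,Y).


For independent variables, H(X,Y) = H(X) + H(Y) = 1.28 + 2.12 = 3.4

3.4 bits


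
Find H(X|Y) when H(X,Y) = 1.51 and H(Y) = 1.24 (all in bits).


H(X|Y) = H(X,Y) - H(Y) = 1.51 - 1.24 = 0.27

0.27 bits


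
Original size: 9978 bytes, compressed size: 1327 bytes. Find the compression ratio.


Ratio = original / compressed = 9978 / 1327 = 7.5192

7.5192


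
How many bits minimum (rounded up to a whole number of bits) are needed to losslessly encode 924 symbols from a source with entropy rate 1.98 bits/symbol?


Minimum bits >= n * H = 924 * 1.98 = 1829.52, rounded up to a whole number of bits = 1830

1830 bits


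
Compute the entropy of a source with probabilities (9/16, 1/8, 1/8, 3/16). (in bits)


H = -sum(p_i * log2(p_i)). Terms: -(9/16)*log2(9/16) = 0.466917; -(1/8)*log2(1/8) = 0.375000; -(1/8)*log2(1/8) = 0.375000; -(3/16)*log2(3/16) = 0.452820. H = 0.466917 + 0.375000 + 0.375000 + 0.452820 = 1.6697

1.6697 bits


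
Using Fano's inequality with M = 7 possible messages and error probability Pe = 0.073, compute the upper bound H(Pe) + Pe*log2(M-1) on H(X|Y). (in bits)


H(Pe) = -Pe*log2(Pe) - (1-Pe)*log2(1-Pe) = -0.073*log2(0.073) - 0.927*log2(0.927) = 0.275645 + 0.101376 = 0.377. Pe*log2(M-1) = 0.073*log2(6) = 0.188702. Bound = H(Pe) + Pe*log2(M-1) = 0.275645 + 0.101376 + 0.188702 = 0.5657

0.5657 bits


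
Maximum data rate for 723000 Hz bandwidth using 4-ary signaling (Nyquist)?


Rate = 2 * B * log2(M) = 2 * 723000 * 2.0 = 2892000.0

2892000.0 bps


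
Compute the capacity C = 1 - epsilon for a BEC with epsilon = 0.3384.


C = 1 - epsilon = 1 - 0.3384 = 0.6616

0.6616 bits


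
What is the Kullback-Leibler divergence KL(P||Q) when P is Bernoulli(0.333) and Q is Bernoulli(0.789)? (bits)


KL = p*log2(p/q) + (1-p)*log2((1-p)/(1-q)) = 0.333*log2(0.333/0.789) + 0.667*log2(0.667/0.211) = 0.6931

0.6931 bits


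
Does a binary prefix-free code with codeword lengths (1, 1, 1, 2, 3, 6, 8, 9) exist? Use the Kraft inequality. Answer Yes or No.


Kraft sum = sum(2^(-l_i)) = 1.8965, need <= 1. Result: violated (a binary prefix-free code with these lengths cannot exist)

No


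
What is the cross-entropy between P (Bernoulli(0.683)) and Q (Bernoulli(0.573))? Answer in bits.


H(P,Q) = -p*log2(q) - (1-p)*log2(1-q). -0.683*log2(0.573) = 0.548717; -0.317*log2(0.427) = 0.389178. H(P,Q) = 0.548717 + 0.389178 = 0.9379

0.9379 bits


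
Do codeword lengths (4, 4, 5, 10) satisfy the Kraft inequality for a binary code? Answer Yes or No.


Kraft sum = sum(2^(-l_i)) = 0.1572, need <= 1. Result: satisfied (a binary prefix-free code with these lengths exists)

Yes


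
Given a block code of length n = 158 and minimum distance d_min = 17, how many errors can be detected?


Detection capability = d_min - 1 = 17 - 1 = 16

16 errors


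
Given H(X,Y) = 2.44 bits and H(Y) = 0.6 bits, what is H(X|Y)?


H(X|Y) = H(X,Y) - H(Y) = 2.44 - 0.6 = 1.84

1.84 bits


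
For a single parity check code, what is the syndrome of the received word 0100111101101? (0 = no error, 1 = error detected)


Syndrome = XOR of all bits = 0 XOR 1 XOR 0 XOR 0 XOR 1 XOR 1 XOR 1 XOR 1 XOR 0 XOR 1 XOR 1 XOR 0 XOR 1 = 0

0


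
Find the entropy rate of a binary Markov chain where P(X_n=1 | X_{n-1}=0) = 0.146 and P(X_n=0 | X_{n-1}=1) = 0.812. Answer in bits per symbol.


Stationary distribution: pi_0 = p10/(p01+p10) = 0.8476, pi_1 = 0.1524. Entropy rate H' = pi_0*H(p01) + pi_1*H(p10) = 0.8476*0.5997 + 0.1524*0.6973 = 0.6146

0.6146 bits/symbol


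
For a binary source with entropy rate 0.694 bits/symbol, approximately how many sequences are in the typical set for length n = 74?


log2|A_typical| = nH = 74 * 0.694 = 51.356, so |A_typical| ~ 2^51.356 = 2.882e+15

2.882e+15


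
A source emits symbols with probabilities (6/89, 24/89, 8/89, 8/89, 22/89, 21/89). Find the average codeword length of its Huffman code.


Huffman construction (repeatedly merge the two least-probable nodes; each merge adds 1 bit to every symbol beneath it): 6/89 + 8/89 = 14/89; 8/89 + 14/89 = 22/89; 21/89 + 22/89 = 43/89; 22/89 + 24/89 = 46/89; 43/89 + 46/89 = 1. Resulting codeword lengths (in the order the probabilities were given): (4, 2, 4, 3, 2, 2). L_avg = sum(p_i * l_i) = 6/89*4 + 24/89*2 + 8/89*4 + 8/89*3 + 22/89*2 + 21/89*2 = 214/89 = 2.4045

2.4045 bits


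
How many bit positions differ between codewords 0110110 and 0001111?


Count differing positions: . ^ ^ ^ . . ^ = 4 differences

4


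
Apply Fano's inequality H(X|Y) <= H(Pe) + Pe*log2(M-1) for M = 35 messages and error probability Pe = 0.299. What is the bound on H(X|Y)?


H(Pe) = -Pe*log2(Pe) - (1-Pe)*log2(1-Pe) = -0.299*log2(0.299) - 0.701*log2(0.701) = 0.520793 + 0.359272 = 0.8801. Pe*log2(M-1) = 0.299*log2(34) = 1.521151. Bound = H(Pe) + Pe*log2(M-1) = 0.520793 + 0.359272 + 1.521151 = 2.4012

2.4012 bits


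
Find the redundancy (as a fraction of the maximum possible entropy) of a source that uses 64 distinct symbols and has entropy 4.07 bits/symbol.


H_max = log2(K) = log2(64) = 6.0 bits/symbol. Redundancy = 1 - H/H_max = 1 - 4.07/6.0 = 1 - 0.6783 = 0.3217

0.3217


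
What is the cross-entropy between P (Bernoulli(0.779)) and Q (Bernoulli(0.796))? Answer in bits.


H(P,Q) = -p*log2(q) - (1-p)*log2(1-q). -0.779*log2(0.796) = 0.256415; -0.221*log2(0.204) = 0.506832. H(P,Q) = 0.256415 + 0.506832 = 0.7632

0.7632 bits


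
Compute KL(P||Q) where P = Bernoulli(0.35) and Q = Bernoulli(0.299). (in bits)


KL = p*log2(p/q) + (1-p)*log2((1-p)/(1-q)) = 0.35*log2(0.35/0.299) + 0.65*log2(0.65/0.701) = 0.0087

0.0087 bits


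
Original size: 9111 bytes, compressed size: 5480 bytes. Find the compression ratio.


Ratio = original / compressed = 9111 / 5480 = 1.6626

1.6626


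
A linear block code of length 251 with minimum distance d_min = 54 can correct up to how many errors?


Correction capability = floor((d-1)/2) = floor((54-1)/2) = 26

26 errors


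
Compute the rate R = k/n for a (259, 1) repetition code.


Rate = k/n = 1/259

1/259


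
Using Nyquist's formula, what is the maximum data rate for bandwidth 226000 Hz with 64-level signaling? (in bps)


Rate = 2 * B * log2(M) = 2 * 226000 * 6.0 = 2712000.0

2712000.0 bps


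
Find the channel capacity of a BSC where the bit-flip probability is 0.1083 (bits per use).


H(p) = -p*log2(p) - (1-p)*log2(1-p) = -0.1083*log2(0.1083) - 0.8917*log2(0.8917) = 0.347307 + 0.147460 = 0.4948. C = 1 - H(p) = 1 - 0.4948 = 0.5052

0.5052 bits


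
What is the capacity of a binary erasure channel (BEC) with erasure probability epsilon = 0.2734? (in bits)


C = 1 - epsilon = 1 - 0.2734 = 0.7266

0.7266 bits


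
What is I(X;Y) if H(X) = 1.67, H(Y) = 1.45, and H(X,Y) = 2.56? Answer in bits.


I(X;Y) = H(X) + H(Y) - H(X,Y) = 1.67 + 1.45 - 2.56 = 0.56

0.56 bits


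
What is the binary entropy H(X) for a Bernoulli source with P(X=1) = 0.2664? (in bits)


H = -p*log2(p) - (1-p)*log2(1-p). -0.2664*log2(0.2664) = 0.508380; -0.7336*log2(0.7336) = 0.327871. H = 0.508380 + 0.327871 = 0.8363

0.8363 bits


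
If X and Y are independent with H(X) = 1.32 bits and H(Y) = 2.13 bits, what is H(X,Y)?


For independent variables, H(X,Y) = H(X) + H(Y) = 1.32 + 2.13 = 3.45

3.45 bits


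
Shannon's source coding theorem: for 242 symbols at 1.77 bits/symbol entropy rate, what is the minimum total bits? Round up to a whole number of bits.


Minimum bits >= n * H = 242 * 1.77 = 428.34, rounded up to a whole number of bits = 429

429 bits


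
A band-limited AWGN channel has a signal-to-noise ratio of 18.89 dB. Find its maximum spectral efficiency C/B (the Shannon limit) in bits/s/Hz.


SNR_linear = 10^(18.89/10) = 77.4462; C/B = log2(1 + SNR_linear) = log2(1 + 77.4462) = 6.2936

6.2936 bits/s/Hz


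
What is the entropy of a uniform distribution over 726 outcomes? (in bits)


H = log2(n) = log2(726) = 9.5038

9.5038 bits


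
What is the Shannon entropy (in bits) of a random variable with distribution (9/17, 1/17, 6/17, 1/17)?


H = -sum(p_i * log2(p_i)). Terms: -(9/17)*log2(9/17) = 0.485755; -(1/17)*log2(1/17) = 0.240439; -(6/17)*log2(6/17) = 0.530294; -(1/17)*log2(1/17) = 0.240439. H = 0.485755 + 0.240439 + 0.530294 + 0.240439 = 1.4969

1.4969 bits


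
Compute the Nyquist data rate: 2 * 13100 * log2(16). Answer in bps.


Rate = 2 * B * log2(M) = 2 * 13100 * 4.0 = 104800.0

104800.0 bps


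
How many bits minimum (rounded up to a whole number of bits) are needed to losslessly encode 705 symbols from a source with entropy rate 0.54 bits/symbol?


Minimum bits >= n * H = 705 * 0.54 = 380.7, rounded up to a whole number of bits = 381

381 bits


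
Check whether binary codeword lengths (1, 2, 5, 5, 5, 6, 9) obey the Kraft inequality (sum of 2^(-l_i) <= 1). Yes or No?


Kraft sum = sum(2^(-l_i)) = 0.8613, need <= 1. Result: satisfied (a binary prefix-free code with these lengths exists)

Yes


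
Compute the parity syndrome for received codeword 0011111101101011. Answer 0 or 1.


Syndrome = XOR of all bits = 0 XOR 0 XOR 1 XOR 1 XOR 1 XOR 1 XOR 1 XOR 1 XOR 0 XOR 1 XOR 1 XOR 0 XOR 1 XOR 0 XOR 1 XOR 1 = 1

1


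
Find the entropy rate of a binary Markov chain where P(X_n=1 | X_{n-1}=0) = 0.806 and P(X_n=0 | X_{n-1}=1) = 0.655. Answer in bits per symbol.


Stationary distribution: pi_0 = p10/(p01+p10) = 0.4483, pi_1 = 0.5517. Entropy rate H' = pi_0*H(p01) + pi_1*H(p10) = 0.4483*0.7098 + 0.5517*0.9295 = 0.831

0.831 bits/symbol


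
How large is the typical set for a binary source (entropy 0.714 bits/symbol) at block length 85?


log2|A_typical| = nH = 85 * 0.714 = 60.69, so |A_typical| ~ 2^60.69 = 1.860e+18

1.860e+18


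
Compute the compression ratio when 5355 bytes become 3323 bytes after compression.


Ratio = original / compressed = 5355 / 3323 = 1.6115

1.6115


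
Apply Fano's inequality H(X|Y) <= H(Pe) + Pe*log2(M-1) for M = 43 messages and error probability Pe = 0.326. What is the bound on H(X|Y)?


H(Pe) = -Pe*log2(Pe) - (1-Pe)*log2(1-Pe) = -0.326*log2(0.326) - 0.674*log2(0.674) = 0.527160 + 0.383627 = 0.9108. Pe*log2(M-1) = 0.326*log2(42) = 1.757895. Bound = H(Pe) + Pe*log2(M-1) = 0.527160 + 0.383627 + 1.757895 = 2.6687

2.6687 bits


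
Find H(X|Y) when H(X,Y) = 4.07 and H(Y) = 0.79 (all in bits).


H(X|Y) = H(X,Y) - H(Y) = 4.07 - 0.79 = 3.28

3.28 bits


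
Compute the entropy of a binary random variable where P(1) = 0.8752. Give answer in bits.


H = -p*log2(p) - (1-p)*log2(1-p). -0.8752*log2(0.8752) = 0.168314; -0.1248*log2(0.1248) = 0.374688. H = 0.168314 + 0.374688 = 0.543

0.543 bits


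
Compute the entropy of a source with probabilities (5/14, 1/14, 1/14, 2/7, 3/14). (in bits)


H = -sum(p_i * log2(p_i)). Terms: -(5/14)*log2(5/14) = 0.530510; -(1/14)*log2(1/14) = 0.271954; -(1/14)*log2(1/14) = 0.271954; -(2/7)*log2(2/7) = 0.516387; -(3/14)*log2(3/14) = 0.476227. H = 0.530510 + 0.271954 + 0.271954 + 0.516387 + 0.476227 = 2.067

2.067 bits


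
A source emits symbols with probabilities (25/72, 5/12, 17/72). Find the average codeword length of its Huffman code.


Huffman construction (repeatedly merge the two least-probable nodes; each merge adds 1 bit to every symbol beneath it): 17/72 + 25/72 = 7/12; 5/12 + 7/12 = 1. Resulting codeword lengths (in the order the probabilities were given): (2, 1, 2). L_avg = sum(p_i * l_i) = 25/72*2 + 5/12*1 + 17/72*2 = 19/12 = 1.5833

1.5833 bits


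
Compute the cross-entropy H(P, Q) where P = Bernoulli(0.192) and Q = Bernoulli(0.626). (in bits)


H(P,Q) = -p*log2(q) - (1-p)*log2(1-q). -0.192*log2(0.626) = 0.129747; -0.808*log2(0.374) = 1.146463. H(P,Q) = 0.129747 + 1.146463 = 1.2762

1.2762 bits


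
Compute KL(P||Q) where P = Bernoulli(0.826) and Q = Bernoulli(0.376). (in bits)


KL = p*log2(p/q) + (1-p)*log2((1-p)/(1-q)) = 0.826*log2(0.826/0.376) + 0.174*log2(0.174/0.624) = 0.6173

0.6173 bits


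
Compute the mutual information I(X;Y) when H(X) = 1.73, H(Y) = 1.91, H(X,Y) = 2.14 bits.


I(X;Y) = H(X) + H(Y) - H(X,Y) = 1.73 + 1.91 - 2.14 = 1.5

1.5 bits


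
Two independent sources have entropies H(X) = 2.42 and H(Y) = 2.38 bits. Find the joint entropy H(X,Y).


For independent variables, H(X,Y) = H(X) + H(Y) = 2.42 + 2.38 = 4.8

4.8 bits


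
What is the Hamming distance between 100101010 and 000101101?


Count differing positions: ^ . . . . . ^ ^ ^ = 4 differences

4


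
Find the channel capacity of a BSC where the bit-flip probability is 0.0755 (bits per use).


H(p) = -p*log2(p) - (1-p)*log2(1-p) = -0.0755*log2(0.0755) - 0.9245*log2(0.9245) = 0.281417 + 0.104704 = 0.3861. C = 1 - H(p) = 1 - 0.3861 = 0.6139

0.6139 bits


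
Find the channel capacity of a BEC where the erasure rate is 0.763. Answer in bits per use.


C = 1 - epsilon = 1 - 0.763 = 0.237

0.237 bits


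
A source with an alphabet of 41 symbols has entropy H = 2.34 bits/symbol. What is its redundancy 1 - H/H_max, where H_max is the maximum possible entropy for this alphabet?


H_max = log2(K) = log2(41) = 5.3576 bits/symbol. Redundancy = 1 - H/H_max = 1 - 2.34/5.3576 = 1 - 0.4368 = 0.5632

0.5632


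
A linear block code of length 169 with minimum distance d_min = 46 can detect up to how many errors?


Detection capability = d_min - 1 = 46 - 1 = 45

45 errors


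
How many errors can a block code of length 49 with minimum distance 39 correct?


Correction capability = floor((d-1)/2) = floor((39-1)/2) = 19

19 errors


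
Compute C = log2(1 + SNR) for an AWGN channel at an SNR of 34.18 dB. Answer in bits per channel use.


SNR_linear = 10^(34.18/10) = 2618.183; C = log2(1 + SNR_linear) = log2(1 + 2618.183) = 11.3549

11.3549 bits/channel use


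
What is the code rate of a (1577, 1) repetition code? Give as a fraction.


Rate = k/n = 1/1577

1/1577


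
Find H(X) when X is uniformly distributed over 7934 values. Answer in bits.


H = log2(n) = log2(7934) = 12.9538

12.9538 bits


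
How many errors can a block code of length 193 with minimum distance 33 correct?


Correction capability = floor((d-1)/2) = floor((33-1)/2) = 16

16 errors


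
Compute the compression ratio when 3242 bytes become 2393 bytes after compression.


Ratio = original / compressed = 3242 / 2393 = 1.3548

1.3548


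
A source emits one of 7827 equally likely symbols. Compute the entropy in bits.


H = log2(n) = log2(7827) = 12.9342

12.9342 bits


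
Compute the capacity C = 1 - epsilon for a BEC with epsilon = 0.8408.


C = 1 - epsilon = 1 - 0.8408 = 0.1592

0.1592 bits


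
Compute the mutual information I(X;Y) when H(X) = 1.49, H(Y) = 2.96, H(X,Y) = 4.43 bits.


I(X;Y) = H(X) + H(Y) - H(X,Y) = 1.49 + 2.96 - 4.43 = 0.02

0.02 bits


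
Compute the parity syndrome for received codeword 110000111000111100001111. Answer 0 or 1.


Syndrome = XOR of all bits = 1 XOR 1 XOR 0 XOR 0 XOR 0 XOR 0 XOR 1 XOR 1 XOR 1 XOR 0 XOR 0 XOR 0 XOR 1 XOR 1 XOR 1 XOR 1 XOR 0 XOR 0 XOR 0 XOR 0 XOR 1 XOR 1 XOR 1 XOR 1 = 1

1


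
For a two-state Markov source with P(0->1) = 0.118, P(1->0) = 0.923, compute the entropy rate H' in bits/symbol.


Stationary distribution: pi_0 = p10/(p01+p10) = 0.8866, pi_1 = 0.1134. Entropy rate H' = pi_0*H(p01) + pi_1*H(p10) = 0.8866*0.5236 + 0.1134*0.3915 = 0.5086

0.5086 bits/symbol


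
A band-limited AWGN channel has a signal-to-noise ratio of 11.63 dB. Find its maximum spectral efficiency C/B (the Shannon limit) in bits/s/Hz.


SNR_linear = 10^(11.63/10) = 14.5546; C/B = log2(1 + SNR_linear) = log2(1 + 14.5546) = 3.9593

3.9593 bits/s/Hz


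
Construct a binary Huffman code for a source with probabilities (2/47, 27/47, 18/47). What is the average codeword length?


Huffman construction (repeatedly merge the two least-probable nodes; each merge adds 1 bit to every symbol beneath it): 2/47 + 18/47 = 20/47; 20/47 + 27/47 = 1. Resulting codeword lengths (in the order the probabilities were given): (2, 1, 2). L_avg = sum(p_i * l_i) = 2/47*2 + 27/47*1 + 18/47*2 = 67/47 = 1.4255

1.4255 bits


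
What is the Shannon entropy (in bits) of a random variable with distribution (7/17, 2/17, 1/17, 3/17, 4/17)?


H = -sum(p_i * log2(p_i)). Terms: -(7/17)*log2(7/17) = 0.527103; -(2/17)*log2(2/17) = 0.363231; -(1/17)*log2(1/17) = 0.240439; -(3/17)*log2(3/17) = 0.441618; -(4/17)*log2(4/17) = 0.491168. H = 0.527103 + 0.363231 + 0.240439 + 0.441618 + 0.491168 = 2.0636

2.0636 bits


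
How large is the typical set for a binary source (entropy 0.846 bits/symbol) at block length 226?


log2|A_typical| = nH = 226 * 0.846 = 191.196, so |A_typical| ~ 2^191.196 = 3.595e+57

3.595e+57


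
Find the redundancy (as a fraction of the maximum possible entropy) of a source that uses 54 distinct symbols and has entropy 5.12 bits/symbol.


H_max = log2(K) = log2(54) = 5.7549 bits/symbol. Redundancy = 1 - H/H_max = 1 - 5.12/5.7549 = 1 - 0.8897 = 0.1103

0.1103


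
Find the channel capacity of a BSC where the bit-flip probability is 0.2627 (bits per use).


H(p) = -p*log2(p) - (1-p)*log2(1-p) = -0.2627*log2(0.2627) - 0.7373*log2(0.7373) = 0.506620 + 0.324173 = 0.8308. C = 1 - H(p) = 1 - 0.8308 = 0.1692

0.1692 bits


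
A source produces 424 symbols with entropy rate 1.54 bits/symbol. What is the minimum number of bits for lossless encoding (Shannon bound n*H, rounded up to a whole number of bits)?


Minimum bits >= n * H = 424 * 1.54 = 652.96, rounded up to a whole number of bits = 653

653 bits


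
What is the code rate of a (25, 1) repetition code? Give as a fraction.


Rate = k/n = 1/25

1/25


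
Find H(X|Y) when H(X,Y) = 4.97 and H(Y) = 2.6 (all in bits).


H(X|Y) = H(X,Y) - H(Y) = 4.97 - 2.6 = 2.37

2.37 bits


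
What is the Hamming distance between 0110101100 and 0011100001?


Count differing positions: . ^ . ^ . . ^ ^ . ^ = 5 differences

5


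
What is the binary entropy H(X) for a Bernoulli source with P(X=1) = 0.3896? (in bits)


H = -p*log2(p) - (1-p)*log2(1-p). -0.3896*log2(0.3896) = 0.529830; -0.6104*log2(0.6104) = 0.434710. H = 0.529830 + 0.434710 = 0.9645

0.9645 bits


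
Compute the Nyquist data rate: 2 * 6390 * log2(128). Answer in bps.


Rate = 2 * B * log2(M) = 2 * 6390 * 7.0 = 89460.0

89460.0 bps


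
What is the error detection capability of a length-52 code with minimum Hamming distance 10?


Detection capability = d_min - 1 = 10 - 1 = 9

9 errors


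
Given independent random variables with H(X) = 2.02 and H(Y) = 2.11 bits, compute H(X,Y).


For independent variables, H(X,Y) = H(X) + H(Y) = 2.02 + 2.11 = 4.13

4.13 bits


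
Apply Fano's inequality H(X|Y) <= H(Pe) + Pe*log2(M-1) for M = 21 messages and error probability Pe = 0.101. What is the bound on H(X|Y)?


H(Pe) = -Pe*log2(Pe) - (1-Pe)*log2(1-Pe) = -0.101*log2(0.101) - 0.899*log2(0.899) = 0.334065 + 0.138093 = 0.4722. Pe*log2(M-1) = 0.101*log2(20) = 0.436515. Bound = H(Pe) + Pe*log2(M-1) = 0.334065 + 0.138093 + 0.436515 = 0.9087

0.9087 bits


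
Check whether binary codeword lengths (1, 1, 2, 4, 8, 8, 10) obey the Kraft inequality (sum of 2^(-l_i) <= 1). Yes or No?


Kraft sum = sum(2^(-l_i)) = 1.3213, need <= 1. Result: violated (a binary prefix-free code with these lengths cannot exist)

No


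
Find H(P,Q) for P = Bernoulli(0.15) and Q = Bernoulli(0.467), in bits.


H(P,Q) = -p*log2(q) - (1-p)*log2(1-q). -0.15*log2(0.467) = 0.164776; -0.85*log2(0.533) = 0.771624. H(P,Q) = 0.164776 + 0.771624 = 0.9364

0.9364 bits


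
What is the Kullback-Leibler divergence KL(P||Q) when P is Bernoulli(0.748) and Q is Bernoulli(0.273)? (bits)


KL = p*log2(p/q) + (1-p)*log2((1-p)/(1-q)) = 0.748*log2(0.748/0.273) + 0.252*log2(0.252/0.727) = 0.7025

0.7025 bits


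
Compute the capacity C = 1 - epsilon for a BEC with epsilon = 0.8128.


C = 1 - epsilon = 1 - 0.8128 = 0.1872

0.1872 bits


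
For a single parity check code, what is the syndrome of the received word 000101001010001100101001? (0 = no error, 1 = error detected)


Syndrome = XOR of all bits = 0 XOR 0 XOR 0 XOR 1 XOR 0 XOR 1 XOR 0 XOR 0 XOR 1 XOR 0 XOR 1 XOR 0 XOR 0 XOR 0 XOR 1 XOR 1 XOR 0 XOR 0 XOR 1 XOR 0 XOR 1 XOR 0 XOR 0 XOR 1 = 1

1


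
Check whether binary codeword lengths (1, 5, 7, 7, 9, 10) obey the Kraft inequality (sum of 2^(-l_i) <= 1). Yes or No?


Kraft sum = sum(2^(-l_i)) = 0.5498, need <= 1. Result: satisfied (a binary prefix-free code with these lengths exists)

Yes


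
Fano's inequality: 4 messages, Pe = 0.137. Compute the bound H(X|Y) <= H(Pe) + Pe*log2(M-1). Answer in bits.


H(Pe) = -Pe*log2(Pe) - (1-Pe)*log2(1-Pe) = -0.137*log2(0.137) - 0.863*log2(0.863) = 0.392882 + 0.183446 = 0.5763. Pe*log2(M-1) = 0.137*log2(3) = 0.217140. Bound = H(Pe) + Pe*log2(M-1) = 0.392882 + 0.183446 + 0.217140 = 0.7935

0.7935 bits


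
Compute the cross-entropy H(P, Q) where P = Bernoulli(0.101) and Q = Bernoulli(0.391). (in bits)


H(P,Q) = -p*log2(q) - (1-p)*log2(1-q). -0.101*log2(0.391) = 0.136831; -0.899*log2(0.609) = 0.643222. H(P,Q) = 0.136831 + 0.643222 = 0.7801

0.7801 bits


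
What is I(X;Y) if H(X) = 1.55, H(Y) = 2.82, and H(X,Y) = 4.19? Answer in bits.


I(X;Y) = H(X) + H(Y) - H(X,Y) = 1.55 + 2.82 - 4.19 = 0.18

0.18 bits


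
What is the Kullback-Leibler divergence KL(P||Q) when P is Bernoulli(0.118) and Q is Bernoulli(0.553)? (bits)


KL = p*log2(p/q) + (1-p)*log2((1-p)/(1-q)) = 0.118*log2(0.118/0.553) + 0.882*log2(0.882/0.447) = 0.6018

0.6018 bits


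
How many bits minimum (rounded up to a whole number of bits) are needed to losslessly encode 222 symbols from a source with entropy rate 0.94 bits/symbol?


Minimum bits >= n * H = 222 * 0.94 = 208.68, rounded up to a whole number of bits = 209

209 bits


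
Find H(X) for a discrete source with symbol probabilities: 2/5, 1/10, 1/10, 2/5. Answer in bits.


H = -sum(p_i * log2(p_i)). Terms: -(2/5)*log2(2/5) = 0.528771; -(1/10)*log2(1/10) = 0.332193; -(1/10)*log2(1/10) = 0.332193; -(2/5)*log2(2/5) = 0.528771. H = 0.528771 + 0.332193 + 0.332193 + 0.528771 = 1.7219

1.7219 bits


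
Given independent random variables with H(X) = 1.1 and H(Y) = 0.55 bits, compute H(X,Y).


For independent variables, H(X,Y) = H(X) + H(Y) = 1.1 + 0.55 = 1.65

1.65 bits


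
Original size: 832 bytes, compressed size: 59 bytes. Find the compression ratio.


Ratio = original / compressed = 832 / 59 = 14.1017

14.1017


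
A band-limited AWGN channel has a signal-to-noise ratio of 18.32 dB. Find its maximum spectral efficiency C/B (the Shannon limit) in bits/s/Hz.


SNR_linear = 10^(18.32/10) = 67.9204; C/B = log2(1 + SNR_linear) = log2(1 + 67.9204) = 6.1069

6.1069 bits/s/Hz


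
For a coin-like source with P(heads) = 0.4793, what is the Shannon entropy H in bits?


H = -p*log2(p) - (1-p)*log2(1-p). -0.4793*log2(0.4793) = 0.508537; -0.5207*log2(0.5207) = 0.490226. H = 0.508537 + 0.490226 = 0.9988

0.9988 bits


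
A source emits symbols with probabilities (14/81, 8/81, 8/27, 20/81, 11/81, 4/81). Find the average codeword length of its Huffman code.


Huffman construction (repeatedly merge the two least-probable nodes; each merge adds 1 bit to every symbol beneath it): 4/81 + 8/81 = 4/27; 11/81 + 4/27 = 23/81; 14/81 + 20/81 = 34/81; 23/81 + 8/27 = 47/81; 34/81 + 47/81 = 1. Resulting codeword lengths (in the order the probabilities were given): (2, 4, 2, 2, 3, 4). L_avg = sum(p_i * l_i) = 14/81*2 + 8/81*4 + 8/27*2 + 20/81*2 + 11/81*3 + 4/81*4 = 197/81 = 2.4321

2.4321 bits


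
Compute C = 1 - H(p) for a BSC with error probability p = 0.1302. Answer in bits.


H(p) = -p*log2(p) - (1-p)*log2(1-p) = -0.1302*log2(0.1302) - 0.8698*log2(0.8698) = 0.382944 + 0.175042 = 0.558. C = 1 - H(p) = 1 - 0.558 = 0.442

0.442 bits


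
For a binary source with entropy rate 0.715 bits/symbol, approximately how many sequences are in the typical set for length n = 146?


log2|A_typical| = nH = 146 * 0.715 = 104.39, so |A_typical| ~ 2^104.39 = 2.658e+31

2.658e+31


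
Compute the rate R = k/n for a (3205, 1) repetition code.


Rate = k/n = 1/3205

1/3205


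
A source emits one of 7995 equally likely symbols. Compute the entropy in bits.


H = log2(n) = log2(7995) = 12.9649

12.9649 bits


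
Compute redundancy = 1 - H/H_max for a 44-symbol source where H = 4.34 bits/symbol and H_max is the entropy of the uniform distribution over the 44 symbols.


H_max = log2(K) = log2(44) = 5.4594 bits/symbol. Redundancy = 1 - H/H_max = 1 - 4.34/5.4594 = 1 - 0.795 = 0.205

0.205


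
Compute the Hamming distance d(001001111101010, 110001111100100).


Count differing positions: ^ ^ ^ . . . . . . . . ^ ^ ^ . = 6 differences

6


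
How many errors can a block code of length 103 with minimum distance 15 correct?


Correction capability = floor((d-1)/2) = floor((15-1)/2) = 7

7 errors


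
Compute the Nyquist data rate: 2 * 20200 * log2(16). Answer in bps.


Rate = 2 * B * log2(M) = 2 * 20200 * 4.0 = 161600.0

161600.0 bps


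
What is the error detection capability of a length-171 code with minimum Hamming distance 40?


Detection capability = d_min - 1 = 40 - 1 = 39

39 errors


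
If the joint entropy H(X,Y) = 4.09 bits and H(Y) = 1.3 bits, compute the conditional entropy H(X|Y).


H(X|Y) = H(X,Y) - H(Y) = 4.09 - 1.3 = 2.79

2.79 bits


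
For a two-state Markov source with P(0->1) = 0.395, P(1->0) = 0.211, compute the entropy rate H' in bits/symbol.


Stationary distribution: pi_0 = p10/(p01+p10) = 0.3482, pi_1 = 0.6518. Entropy rate H' = pi_0*H(p01) + pi_1*H(p10) = 0.3482*0.968 + 0.6518*0.7434 = 0.8216

0.8216 bits/symbol


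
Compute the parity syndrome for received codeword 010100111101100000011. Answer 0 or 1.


Syndrome = XOR of all bits = 0 XOR 1 XOR 0 XOR 1 XOR 0 XOR 0 XOR 1 XOR 1 XOR 1 XOR 1 XOR 0 XOR 1 XOR 1 XOR 0 XOR 0 XOR 0 XOR 0 XOR 0 XOR 0 XOR 1 XOR 1 = 0

0


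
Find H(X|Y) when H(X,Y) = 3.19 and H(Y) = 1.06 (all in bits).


H(X|Y) = H(X,Y) - H(Y) = 3.19 - 1.06 = 2.13

2.13 bits


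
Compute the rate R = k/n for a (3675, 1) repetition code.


Rate = k/n = 1/3675

1/3675


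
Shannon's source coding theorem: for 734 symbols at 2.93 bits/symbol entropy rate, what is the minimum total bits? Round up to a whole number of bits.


Minimum bits >= n * H = 734 * 2.93 = 2150.62, rounded up to a whole number of bits = 2151

2151 bits


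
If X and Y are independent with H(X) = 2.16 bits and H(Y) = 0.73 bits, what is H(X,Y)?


For independent variables, H(X,Y) = H(X) + H(Y) = 2.16 + 0.73 = 2.89

2.89 bits


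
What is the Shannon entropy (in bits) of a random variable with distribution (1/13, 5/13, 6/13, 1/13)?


H = -sum(p_i * log2(p_i)). Terms: -(1/13)*log2(1/13) = 0.284649; -(5/13)*log2(5/13) = 0.530197; -(6/13)*log2(6/13) = 0.514836; -(1/13)*log2(1/13) = 0.284649. H = 0.284649 + 0.530197 + 0.514836 + 0.284649 = 1.6143

1.6143 bits


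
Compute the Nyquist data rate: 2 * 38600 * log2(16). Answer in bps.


Rate = 2 * B * log2(M) = 2 * 38600 * 4.0 = 308800.0

308800.0 bps


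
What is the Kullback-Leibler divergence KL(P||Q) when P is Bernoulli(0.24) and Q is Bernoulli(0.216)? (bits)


KL = p*log2(p/q) + (1-p)*log2((1-p)/(1-q)) = 0.24*log2(0.24/0.216) + 0.76*log2(0.76/0.784) = 0.0024

0.0024 bits


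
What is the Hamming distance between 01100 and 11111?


Count differing positions: ^ . . ^ ^ = 3 differences

3


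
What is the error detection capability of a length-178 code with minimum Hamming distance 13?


Detection capability = d_min - 1 = 13 - 1 = 12

12 errors


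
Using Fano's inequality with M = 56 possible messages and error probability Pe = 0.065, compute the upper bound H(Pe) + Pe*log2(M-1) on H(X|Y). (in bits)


H(Pe) = -Pe*log2(Pe) - (1-Pe)*log2(1-Pe) = -0.065*log2(0.065) - 0.935*log2(0.935) = 0.256322 + 0.090659 = 0.347. Pe*log2(M-1) = 0.065*log2(55) = 0.375788. Bound = H(Pe) + Pe*log2(M-1) = 0.256322 + 0.090659 + 0.375788 = 0.7228

0.7228 bits


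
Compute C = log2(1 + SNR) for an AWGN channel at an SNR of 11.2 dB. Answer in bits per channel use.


SNR_linear = 10^(11.2/10) = 13.1826; C = log2(1 + SNR_linear) = log2(1 + 13.1826) = 3.826

3.826 bits/channel use


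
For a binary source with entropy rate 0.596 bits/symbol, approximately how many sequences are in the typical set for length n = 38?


log2|A_typical| = nH = 38 * 0.596 = 22.648, so |A_typical| ~ 2^22.648 = 6.572e+06

6.572e+06


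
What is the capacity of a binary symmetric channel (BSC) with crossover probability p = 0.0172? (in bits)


H(p) = -p*log2(p) - (1-p)*log2(1-p) = -0.0172*log2(0.0172) - 0.9828*log2(0.9828) = 0.100817 + 0.024600 = 0.1254. C = 1 - H(p) = 1 - 0.1254 = 0.8746

0.8746 bits


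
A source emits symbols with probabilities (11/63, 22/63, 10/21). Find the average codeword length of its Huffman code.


Huffman construction (repeatedly merge the two least-probable nodes; each merge adds 1 bit to every symbol beneath it): 11/63 + 22/63 = 11/21; 10/21 + 11/21 = 1. Resulting codeword lengths (in the order the probabilities were given): (2, 2, 1). L_avg = sum(p_i * l_i) = 11/63*2 + 22/63*2 + 10/21*1 = 32/21 = 1.5238

1.5238 bits
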